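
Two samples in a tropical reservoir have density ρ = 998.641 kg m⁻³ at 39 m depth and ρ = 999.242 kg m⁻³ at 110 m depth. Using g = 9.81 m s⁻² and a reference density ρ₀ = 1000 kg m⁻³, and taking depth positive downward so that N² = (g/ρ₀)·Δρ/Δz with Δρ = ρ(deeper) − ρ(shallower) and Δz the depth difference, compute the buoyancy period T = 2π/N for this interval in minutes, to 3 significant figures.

Δρ = 999.242 − 998.641 = 0.601 kg m⁻³ over Δz = 110 − 39 = 71 m.
N² = (9.81/1000) × (0.601/71) = 8.3040 × 10⁻⁵ s⁻².
N = √(8.3040 × 10⁻⁵) = 9.1126 × 10⁻³ rad s⁻¹, so T = 2π/N = 689.51 s = 11.492 min ≈ 11.5 min.

11.5 min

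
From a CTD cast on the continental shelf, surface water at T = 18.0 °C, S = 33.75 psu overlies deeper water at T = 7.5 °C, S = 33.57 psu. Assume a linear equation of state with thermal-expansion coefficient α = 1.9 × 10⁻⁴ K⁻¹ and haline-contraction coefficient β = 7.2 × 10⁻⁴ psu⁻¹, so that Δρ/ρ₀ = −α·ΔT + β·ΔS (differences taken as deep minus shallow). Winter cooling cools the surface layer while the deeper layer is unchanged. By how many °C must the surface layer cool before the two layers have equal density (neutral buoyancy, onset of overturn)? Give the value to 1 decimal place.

9.8 °C

Neutral buoyancy requires Δρ = 0, i.e. −α(T_deep − T_surf′) + β(S_deep − S_surf) = 0.
T_surf′ = T_deep − (β/α)·ΔS = 7.5 − (7.2 × 10⁻⁴/1.9 × 10⁻⁴)·(-0.18) = 8.182 °C.
Cooling required: 18.0 − (8.182) = 9.818 °C.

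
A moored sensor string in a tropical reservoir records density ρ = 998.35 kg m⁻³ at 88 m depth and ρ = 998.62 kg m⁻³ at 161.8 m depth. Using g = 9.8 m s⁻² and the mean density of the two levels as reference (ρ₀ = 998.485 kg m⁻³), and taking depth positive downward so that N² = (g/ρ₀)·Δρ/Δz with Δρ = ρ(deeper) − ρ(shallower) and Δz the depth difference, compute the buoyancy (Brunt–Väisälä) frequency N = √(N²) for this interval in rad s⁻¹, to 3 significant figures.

5.99 × 10⁻³ rad s⁻¹

Δρ = 998.62 − 998.35 = 0.27 kg m⁻³ over Δz = 161.8 − 88 = 73.8 m.
N² = (9.8/998.485) × (0.27/73.8) = 3.5908 × 10⁻⁵ s⁻².
N = √(3.5908 × 10⁻⁵) = 5.9923 × 10⁻³ rad s⁻¹ ≈ 5.99 × 10⁻³ rad s⁻¹.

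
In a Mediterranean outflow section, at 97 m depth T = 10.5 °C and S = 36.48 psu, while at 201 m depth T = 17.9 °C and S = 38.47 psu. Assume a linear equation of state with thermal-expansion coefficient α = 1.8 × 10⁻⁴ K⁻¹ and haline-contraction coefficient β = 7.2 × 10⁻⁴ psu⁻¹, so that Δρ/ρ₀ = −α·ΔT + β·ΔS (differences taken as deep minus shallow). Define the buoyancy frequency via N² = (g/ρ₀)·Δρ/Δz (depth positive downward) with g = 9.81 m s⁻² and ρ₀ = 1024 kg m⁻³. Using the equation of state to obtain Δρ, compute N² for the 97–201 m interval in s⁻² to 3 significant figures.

ΔT = +7.4 K, ΔS = +1.99 psu (deep − shallow).
Δρ/ρ₀ = −αΔT + βΔS = -1.332 × 10⁻³ + 1.4328 × 10⁻³ = 1.008 × 10⁻⁴, so Δρ ≈ 0.1032 kg m⁻³.
N² = (g/ρ₀)·Δρ/Δz = g·(Δρ/ρ₀)/Δz = 9.81 × 1.008 × 10⁻⁴ / 104 = 9.5082 × 10⁻⁶ s⁻² ≈ 9.51 × 10⁻⁶ s⁻².

9.51 × 10⁻⁶ s⁻²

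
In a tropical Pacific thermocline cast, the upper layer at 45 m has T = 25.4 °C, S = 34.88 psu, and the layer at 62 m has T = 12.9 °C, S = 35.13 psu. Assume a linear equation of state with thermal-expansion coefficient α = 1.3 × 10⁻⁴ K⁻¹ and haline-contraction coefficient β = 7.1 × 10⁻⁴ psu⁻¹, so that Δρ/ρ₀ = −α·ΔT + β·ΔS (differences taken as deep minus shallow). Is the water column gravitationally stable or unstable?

stable

ΔT = 12.9 − 25.4 = -12.5 K and ΔS = 35.13 − 34.88 = +0.25 psu (deep − shallow).
−αΔT = 1.625 × 10⁻³; βΔS = 1.775 × 10⁻⁴; sum Δρ/ρ₀ = 1.8025 × 10⁻³.
Δρ/ρ₀ > 0, so Δρ > 0: deeper water is denser → statically stable.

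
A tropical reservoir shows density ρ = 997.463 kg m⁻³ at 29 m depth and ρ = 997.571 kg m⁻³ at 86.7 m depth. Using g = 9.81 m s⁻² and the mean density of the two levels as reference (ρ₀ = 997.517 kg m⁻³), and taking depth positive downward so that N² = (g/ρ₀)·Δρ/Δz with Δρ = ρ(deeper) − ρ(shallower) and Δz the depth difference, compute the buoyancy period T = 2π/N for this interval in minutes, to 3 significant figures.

24.4 min

Δρ = 997.571 − 997.463 = 0.108 kg m⁻³ over Δz = 86.7 − 29 = 57.7 m.
N² = (9.81/997.517) × (0.108/57.7) = 1.8408 × 10⁻⁵ s⁻².
N = √(1.8408 × 10⁻⁵) = 4.2905 × 10⁻³ rad s⁻¹, so T = 2π/N = 1.4644 × 10³ s = 24.407 min ≈ 24.4 min.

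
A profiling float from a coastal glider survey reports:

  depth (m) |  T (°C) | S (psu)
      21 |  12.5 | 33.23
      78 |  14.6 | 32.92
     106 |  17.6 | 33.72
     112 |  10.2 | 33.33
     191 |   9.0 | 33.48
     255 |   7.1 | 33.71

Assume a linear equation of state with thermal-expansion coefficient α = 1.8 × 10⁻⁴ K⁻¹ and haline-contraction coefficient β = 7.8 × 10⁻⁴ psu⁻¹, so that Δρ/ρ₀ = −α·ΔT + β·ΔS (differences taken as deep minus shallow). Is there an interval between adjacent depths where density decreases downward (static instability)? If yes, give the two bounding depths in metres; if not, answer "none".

Evaluate Δρ/ρ₀ = −αΔT + βΔS across each adjacent pair:
  21–78 m: −αΔT+βΔS = −(1.8 × 10⁻⁴)(+2.1)+(7.8 × 10⁻⁴)(-0.31) = -6.2 × 10⁻⁴ → UNSTABLE
  78–106 m: −αΔT+βΔS = −(1.8 × 10⁻⁴)(+3.0)+(7.8 × 10⁻⁴)(+0.80) = 8.4 × 10⁻⁵ → stable
  106–112 m: −αΔT+βΔS = −(1.8 × 10⁻⁴)(-7.4)+(7.8 × 10⁻⁴)(-0.39) = 1.0 × 10⁻³ → stable
  112–191 m: −αΔT+βΔS = −(1.8 × 10⁻⁴)(-1.2)+(7.8 × 10⁻⁴)(+0.15) = 3.3 × 10⁻⁴ → stable
  191–255 m: −αΔT+βΔS = −(1.8 × 10⁻⁴)(-1.9)+(7.8 × 10⁻⁴)(+0.23) = 5.2 × 10⁻⁴ → stable
The 21–78 m interval has Δρ < 0: lighter water underlies denser water.

21–78 m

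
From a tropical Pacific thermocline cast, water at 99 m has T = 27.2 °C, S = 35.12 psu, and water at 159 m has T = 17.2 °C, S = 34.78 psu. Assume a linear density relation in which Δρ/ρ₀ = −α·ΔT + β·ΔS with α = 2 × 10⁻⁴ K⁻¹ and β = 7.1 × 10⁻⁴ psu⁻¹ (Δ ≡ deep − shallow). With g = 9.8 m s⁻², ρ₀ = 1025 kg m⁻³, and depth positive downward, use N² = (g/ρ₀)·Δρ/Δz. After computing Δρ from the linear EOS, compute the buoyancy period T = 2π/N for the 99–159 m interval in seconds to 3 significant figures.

ΔT = -10.0 K, ΔS = -0.34 psu (deep − shallow).
Δρ/ρ₀ = −αΔT + βΔS = 2.00 × 10⁻³ − 2.414 × 10⁻⁴ = 1.7586 × 10⁻³, so Δρ ≈ 1.803 kg m⁻³.
N² = (g/ρ₀)·Δρ/Δz = g·(Δρ/ρ₀)/Δz = 9.8 × 1.7586 × 10⁻³ / 60 = 2.8724 × 10⁻⁴ s⁻².
N = √(2.8724 × 10⁻⁴) = 0.016948 rad s⁻¹ → T = 2π/N = 370.73 s ≈ 371 s.

371 s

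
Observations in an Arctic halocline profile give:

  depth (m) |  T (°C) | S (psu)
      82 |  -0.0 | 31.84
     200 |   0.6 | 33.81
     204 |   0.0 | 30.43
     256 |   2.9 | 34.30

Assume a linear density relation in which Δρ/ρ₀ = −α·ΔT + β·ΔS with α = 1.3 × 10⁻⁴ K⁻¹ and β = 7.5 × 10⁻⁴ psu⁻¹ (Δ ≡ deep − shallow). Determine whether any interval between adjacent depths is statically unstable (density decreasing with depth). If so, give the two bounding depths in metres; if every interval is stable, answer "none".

Evaluate Δρ/ρ₀ = −αΔT + βΔS across each adjacent pair:
  82–200 m: −αΔT+βΔS = −(1.3 × 10⁻⁴)(+0.6)+(7.5 × 10⁻⁴)(+1.97) = 1.4 × 10⁻³ → stable
  200–204 m: −αΔT+βΔS = −(1.3 × 10⁻⁴)(-0.6)+(7.5 × 10⁻⁴)(-3.38) = -2.5 × 10⁻³ → UNSTABLE
  204–256 m: −αΔT+βΔS = −(1.3 × 10⁻⁴)(+2.9)+(7.5 × 10⁻⁴)(+3.87) = 2.5 × 10⁻³ → stable
The 200–204 m interval has Δρ < 0: lighter water underlies denser water.

200–204 m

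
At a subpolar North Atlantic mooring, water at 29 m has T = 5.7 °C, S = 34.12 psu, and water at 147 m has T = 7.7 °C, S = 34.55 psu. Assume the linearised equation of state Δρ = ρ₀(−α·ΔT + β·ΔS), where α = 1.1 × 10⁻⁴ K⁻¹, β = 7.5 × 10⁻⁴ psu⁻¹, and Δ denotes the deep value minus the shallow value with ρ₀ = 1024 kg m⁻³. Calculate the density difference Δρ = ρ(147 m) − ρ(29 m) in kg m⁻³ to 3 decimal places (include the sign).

ΔT = +2.0 K, ΔS = +0.43 psu (deep − shallow).
Δρ/ρ₀ = −(1.1 × 10⁻⁴)(+2.0) + (7.5 × 10⁻⁴)(+0.43) = 1.025 × 10⁻⁴.
Δρ = 1024 × (1.025 × 10⁻⁴) = +0.105 kg m⁻³.
Positive Δρ: denser below, stable.

+0.105 kg m⁻³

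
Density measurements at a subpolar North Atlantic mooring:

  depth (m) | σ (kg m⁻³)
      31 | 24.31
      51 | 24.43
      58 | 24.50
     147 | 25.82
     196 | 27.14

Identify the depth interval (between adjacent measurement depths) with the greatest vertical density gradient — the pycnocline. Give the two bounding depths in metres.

Compute the density gradient over each adjacent pair:
  31–51 m: Δρ/Δz = 0.12/20 = 6.0 × 10⁻³ kg m⁻⁴
  51–58 m: Δρ/Δz = 0.07/7 = 0.010 kg m⁻⁴
  58–147 m: Δρ/Δz = 1.32/89 = 0.015 kg m⁻⁴
  147–196 m: Δρ/Δz = 1.32/49 = 0.027 kg m⁻⁴
The largest gradient is in the 147–196 m interval — the pycnocline.

147–196 m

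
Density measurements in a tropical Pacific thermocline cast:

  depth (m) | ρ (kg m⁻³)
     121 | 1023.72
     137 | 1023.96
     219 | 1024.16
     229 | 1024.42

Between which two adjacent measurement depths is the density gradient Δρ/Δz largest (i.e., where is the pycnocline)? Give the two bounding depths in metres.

219–229 m

Compute the density gradient over each adjacent pair:
  121–137 m: Δρ/Δz = 0.24/16 = 0.015 kg m⁻⁴
  137–219 m: Δρ/Δz = 0.20/82 = 2.4 × 10⁻³ kg m⁻⁴
  219–229 m: Δρ/Δz = 0.26/10 = 0.026 kg m⁻⁴
The largest gradient is in the 219–229 m interval — the pycnocline.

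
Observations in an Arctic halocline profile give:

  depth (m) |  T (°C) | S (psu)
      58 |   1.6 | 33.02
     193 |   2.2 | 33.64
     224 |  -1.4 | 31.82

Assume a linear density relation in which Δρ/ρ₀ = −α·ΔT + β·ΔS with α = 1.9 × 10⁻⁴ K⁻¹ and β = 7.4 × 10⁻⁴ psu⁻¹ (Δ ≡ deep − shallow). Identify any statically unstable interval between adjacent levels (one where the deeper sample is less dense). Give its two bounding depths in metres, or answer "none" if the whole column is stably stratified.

Evaluate Δρ/ρ₀ = −αΔT + βΔS across each adjacent pair:
  58–193 m: −αΔT+βΔS = −(1.9 × 10⁻⁴)(+0.6)+(7.4 × 10⁻⁴)(+0.62) = 3.4 × 10⁻⁴ → stable
  193–224 m: −αΔT+βΔS = −(1.9 × 10⁻⁴)(-3.6)+(7.4 × 10⁻⁴)(-1.82) = -6.6 × 10⁻⁴ → UNSTABLE
The 193–224 m interval has Δρ < 0: lighter water underlies denser water.

193–224 m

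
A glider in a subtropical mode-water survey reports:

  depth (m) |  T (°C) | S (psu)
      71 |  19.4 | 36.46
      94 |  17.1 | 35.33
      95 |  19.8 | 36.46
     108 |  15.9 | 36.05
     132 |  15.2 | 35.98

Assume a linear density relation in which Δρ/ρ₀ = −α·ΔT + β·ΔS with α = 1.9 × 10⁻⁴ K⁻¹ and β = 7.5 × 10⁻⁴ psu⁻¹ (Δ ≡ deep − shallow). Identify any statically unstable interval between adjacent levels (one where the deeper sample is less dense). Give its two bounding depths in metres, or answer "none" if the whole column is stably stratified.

71–94 m

Evaluate Δρ/ρ₀ = −αΔT + βΔS across each adjacent pair:
  71–94 m: −αΔT+βΔS = −(1.9 × 10⁻⁴)(-2.3)+(7.5 × 10⁻⁴)(-1.13) = -4.1 × 10⁻⁴ → UNSTABLE
  94–95 m: −αΔT+βΔS = −(1.9 × 10⁻⁴)(+2.7)+(7.5 × 10⁻⁴)(+1.13) = 3.3 × 10⁻⁴ → stable
  95–108 m: −αΔT+βΔS = −(1.9 × 10⁻⁴)(-3.9)+(7.5 × 10⁻⁴)(-0.41) = 4.3 × 10⁻⁴ → stable
  108–132 m: −αΔT+βΔS = −(1.9 × 10⁻⁴)(-0.7)+(7.5 × 10⁻⁴)(-0.07) = 8.1 × 10⁻⁵ → stable
The 71–94 m interval has Δρ < 0: lighter water underlies denser water.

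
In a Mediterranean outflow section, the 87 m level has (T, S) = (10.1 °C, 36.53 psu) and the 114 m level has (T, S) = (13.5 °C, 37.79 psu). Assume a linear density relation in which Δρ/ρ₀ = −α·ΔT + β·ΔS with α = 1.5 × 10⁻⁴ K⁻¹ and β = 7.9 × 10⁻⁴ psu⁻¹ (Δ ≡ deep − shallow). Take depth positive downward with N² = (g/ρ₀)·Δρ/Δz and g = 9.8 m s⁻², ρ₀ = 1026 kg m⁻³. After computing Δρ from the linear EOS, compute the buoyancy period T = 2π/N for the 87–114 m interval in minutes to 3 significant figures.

ΔT = +3.4 K, ΔS = +1.26 psu (deep − shallow).
Δρ/ρ₀ = −αΔT + βΔS = -5.10 × 10⁻⁴ + 9.954 × 10⁻⁴ = 4.854 × 10⁻⁴, so Δρ ≈ 0.4980 kg m⁻³.
N² = (g/ρ₀)·Δρ/Δz = g·(Δρ/ρ₀)/Δz = 9.8 × 4.854 × 10⁻⁴ / 27 = 1.7618 × 10⁻⁴ s⁻².
N = √(1.7618 × 10⁻⁴) = 0.013273 rad s⁻¹ → T = 2π/N = 473.38 s = 7.8897 min ≈ 7.89 min.

7.89 min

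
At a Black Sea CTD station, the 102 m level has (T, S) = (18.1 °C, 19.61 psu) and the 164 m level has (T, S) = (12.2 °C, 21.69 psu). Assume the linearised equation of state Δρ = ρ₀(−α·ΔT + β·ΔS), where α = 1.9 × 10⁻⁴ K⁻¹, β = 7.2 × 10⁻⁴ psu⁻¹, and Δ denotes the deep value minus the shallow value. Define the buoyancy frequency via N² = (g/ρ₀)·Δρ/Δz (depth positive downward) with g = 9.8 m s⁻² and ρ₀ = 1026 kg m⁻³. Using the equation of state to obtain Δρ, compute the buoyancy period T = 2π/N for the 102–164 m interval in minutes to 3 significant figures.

ΔT = -5.9 K, ΔS = +2.08 psu (deep − shallow).
Δρ/ρ₀ = −αΔT + βΔS = 1.121 × 10⁻³ + 1.4976 × 10⁻³ = 2.6186 × 10⁻³, so Δρ ≈ 2.687 kg m⁻³.
N² = (g/ρ₀)·Δρ/Δz = g·(Δρ/ρ₀)/Δz = 9.8 × 2.6186 × 10⁻³ / 62 = 4.1391 × 10⁻⁴ s⁻².
N = √(4.1391 × 10⁻⁴) = 0.020345 rad s⁻¹ → T = 2π/N = 308.83 s = 5.1472 min ≈ 5.15 min.

5.15 min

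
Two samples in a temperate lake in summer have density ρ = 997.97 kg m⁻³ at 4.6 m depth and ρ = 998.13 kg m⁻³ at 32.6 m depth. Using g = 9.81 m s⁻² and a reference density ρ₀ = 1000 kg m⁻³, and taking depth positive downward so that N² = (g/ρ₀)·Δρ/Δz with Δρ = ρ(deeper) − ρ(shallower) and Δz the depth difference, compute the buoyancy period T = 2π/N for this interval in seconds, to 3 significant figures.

839 s

Δρ = 998.13 − 997.97 = 0.16 kg m⁻³ over Δz = 32.6 − 4.6 = 28 m.
N² = (9.81/1000) × (0.16/28) = 5.6057 × 10⁻⁵ s⁻².
N = √(5.6057 × 10⁻⁵) = 7.4871 × 10⁻³ rad s⁻¹, so T = 2π/N = 839.20 s ≈ 839 s.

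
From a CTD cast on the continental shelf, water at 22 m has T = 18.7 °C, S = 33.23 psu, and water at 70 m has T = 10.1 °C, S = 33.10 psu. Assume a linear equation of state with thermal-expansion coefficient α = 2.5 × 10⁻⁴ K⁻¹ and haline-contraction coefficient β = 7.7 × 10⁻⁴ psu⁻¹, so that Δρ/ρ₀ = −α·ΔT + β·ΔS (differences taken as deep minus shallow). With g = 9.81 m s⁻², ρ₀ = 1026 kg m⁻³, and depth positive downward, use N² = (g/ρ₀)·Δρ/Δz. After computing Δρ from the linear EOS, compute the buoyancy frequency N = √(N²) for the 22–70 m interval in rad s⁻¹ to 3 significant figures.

0.0205 rad s⁻¹

ΔT = -8.6 K, ΔS = -0.13 psu (deep − shallow).
Δρ/ρ₀ = −αΔT + βΔS = 2.15 × 10⁻³ − 1.001 × 10⁻⁴ = 2.0499 × 10⁻³, so Δρ ≈ 2.103 kg m⁻³.
N² = (g/ρ₀)·Δρ/Δz = g·(Δρ/ρ₀)/Δz = 9.81 × 2.0499 × 10⁻³ / 48 = 4.1895 × 10⁻⁴ s⁻².
N = √(4.1895 × 10⁻⁴) = 0.020468 rad s⁻¹ ≈ 0.0205 rad s⁻¹.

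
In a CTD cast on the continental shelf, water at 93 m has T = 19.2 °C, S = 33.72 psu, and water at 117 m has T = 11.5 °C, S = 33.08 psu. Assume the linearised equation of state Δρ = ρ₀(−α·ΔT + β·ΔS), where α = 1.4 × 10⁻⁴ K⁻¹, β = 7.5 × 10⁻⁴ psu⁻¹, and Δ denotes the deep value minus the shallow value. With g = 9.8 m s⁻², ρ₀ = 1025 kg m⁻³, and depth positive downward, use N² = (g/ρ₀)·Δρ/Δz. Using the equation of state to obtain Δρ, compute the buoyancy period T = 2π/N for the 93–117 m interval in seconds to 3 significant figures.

402 s

ΔT = -7.7 K, ΔS = -0.64 psu (deep − shallow).
Δρ/ρ₀ = −αΔT + βΔS = 1.078 × 10⁻³ − 4.80 × 10⁻⁴ = 5.98 × 10⁻⁴, so Δρ ≈ 0.6129 kg m⁻³.
N² = (g/ρ₀)·Δρ/Δz = g·(Δρ/ρ₀)/Δz = 9.8 × 5.98 × 10⁻⁴ / 24 = 2.4418 × 10⁻⁴ s⁻².
N = √(2.4418 × 10⁻⁴) = 0.015626 rad s⁻¹ → T = 2π/N = 402.10 s ≈ 402 s.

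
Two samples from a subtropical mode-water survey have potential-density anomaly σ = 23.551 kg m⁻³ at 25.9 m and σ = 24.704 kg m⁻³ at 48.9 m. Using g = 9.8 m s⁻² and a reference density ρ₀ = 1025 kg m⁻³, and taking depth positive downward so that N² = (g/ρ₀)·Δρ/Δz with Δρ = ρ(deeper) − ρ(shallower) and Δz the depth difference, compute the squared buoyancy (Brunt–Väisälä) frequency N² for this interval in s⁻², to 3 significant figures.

4.79 × 10⁻⁴ s⁻²

Δρ = 1024.704 − 1023.551 = 1.153 kg m⁻³ over Δz = 48.9 − 25.9 = 23 m.
N² = (9.8/1025) × (1.153/23) = 4.7930 × 10⁻⁴ s⁻² ≈ 4.79 × 10⁻⁴ s⁻².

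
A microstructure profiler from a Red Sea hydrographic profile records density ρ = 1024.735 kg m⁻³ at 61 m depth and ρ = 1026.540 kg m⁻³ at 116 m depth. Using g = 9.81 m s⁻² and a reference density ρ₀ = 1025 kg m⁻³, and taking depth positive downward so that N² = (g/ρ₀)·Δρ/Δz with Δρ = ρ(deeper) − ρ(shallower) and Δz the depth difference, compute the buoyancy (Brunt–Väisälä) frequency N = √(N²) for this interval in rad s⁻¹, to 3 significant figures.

Δρ = 1026.540 − 1024.735 = 1.805 kg m⁻³ over Δz = 116 − 61 = 55 m.
N² = (9.81/1025) × (1.805/55) = 3.1409 × 10⁻⁴ s⁻².
N = √(3.1409 × 10⁻⁴) = 0.017723 rad s⁻¹ ≈ 0.0177 rad s⁻¹.

0.0177 rad s⁻¹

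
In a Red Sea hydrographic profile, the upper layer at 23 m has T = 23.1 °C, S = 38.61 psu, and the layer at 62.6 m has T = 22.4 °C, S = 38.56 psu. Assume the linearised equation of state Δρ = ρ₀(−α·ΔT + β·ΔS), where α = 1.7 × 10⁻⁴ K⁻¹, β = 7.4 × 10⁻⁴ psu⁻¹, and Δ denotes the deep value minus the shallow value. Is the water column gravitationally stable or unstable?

stable

ΔT = 22.4 − 23.1 = -0.7 K and ΔS = 38.56 − 38.61 = -0.05 psu (deep − shallow).
−αΔT = 1.19 × 10⁻⁴; βΔS = -3.70 × 10⁻⁵; sum Δρ/ρ₀ = 8.20 × 10⁻⁵.
Δρ/ρ₀ > 0, so Δρ > 0: deeper water is denser → statically stable.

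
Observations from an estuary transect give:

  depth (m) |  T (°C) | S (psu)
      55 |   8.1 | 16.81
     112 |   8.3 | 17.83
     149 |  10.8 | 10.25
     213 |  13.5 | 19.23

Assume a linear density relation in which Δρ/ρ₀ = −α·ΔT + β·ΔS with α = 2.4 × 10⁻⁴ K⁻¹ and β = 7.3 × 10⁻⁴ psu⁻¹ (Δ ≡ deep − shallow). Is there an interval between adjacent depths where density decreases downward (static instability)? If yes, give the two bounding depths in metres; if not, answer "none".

Evaluate Δρ/ρ₀ = −αΔT + βΔS across each adjacent pair:
  55–112 m: −αΔT+βΔS = −(2.4 × 10⁻⁴)(+0.2)+(7.3 × 10⁻⁴)(+1.02) = 7.0 × 10⁻⁴ → stable
  112–149 m: −αΔT+βΔS = −(2.4 × 10⁻⁴)(+2.5)+(7.3 × 10⁻⁴)(-7.58) = -6.1 × 10⁻³ → UNSTABLE
  149–213 m: −αΔT+βΔS = −(2.4 × 10⁻⁴)(+2.7)+(7.3 × 10⁻⁴)(+8.98) = 5.9 × 10⁻³ → stable
The 112–149 m interval has Δρ < 0: lighter water underlies denser water.

112–149 m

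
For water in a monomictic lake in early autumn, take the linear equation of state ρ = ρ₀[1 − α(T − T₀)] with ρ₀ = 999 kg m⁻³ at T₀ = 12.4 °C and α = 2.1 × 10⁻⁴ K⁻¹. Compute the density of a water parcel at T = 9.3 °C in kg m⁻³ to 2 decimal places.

999.65 kg m⁻³

T − T₀ = -3.1 K.
Bracket = 1 − α·(-3.1) = 1 + (6.51 × 10⁻⁴) = 1.0006510.
ρ = 999 × 1.0006510 = 999.65 kg m⁻³.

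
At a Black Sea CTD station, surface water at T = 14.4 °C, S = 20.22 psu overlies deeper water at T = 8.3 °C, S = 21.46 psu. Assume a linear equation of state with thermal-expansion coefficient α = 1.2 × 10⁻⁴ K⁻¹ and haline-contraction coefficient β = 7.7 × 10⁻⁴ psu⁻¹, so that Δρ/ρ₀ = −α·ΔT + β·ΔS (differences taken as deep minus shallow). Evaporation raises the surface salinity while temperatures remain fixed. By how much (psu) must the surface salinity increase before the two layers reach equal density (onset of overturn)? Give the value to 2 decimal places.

Neutral buoyancy requires −α(T_deep − T_surf) + β(S_deep − S_surf′) = 0.
S_surf′ = S_deep − (α/β)·ΔT = 21.46 − (1.2 × 10⁻⁴/7.7 × 10⁻⁴)·(-6.1) = 22.4106 psu.
Increase required: 22.4106 − 20.22 = 2.1906 psu.

2.19 psu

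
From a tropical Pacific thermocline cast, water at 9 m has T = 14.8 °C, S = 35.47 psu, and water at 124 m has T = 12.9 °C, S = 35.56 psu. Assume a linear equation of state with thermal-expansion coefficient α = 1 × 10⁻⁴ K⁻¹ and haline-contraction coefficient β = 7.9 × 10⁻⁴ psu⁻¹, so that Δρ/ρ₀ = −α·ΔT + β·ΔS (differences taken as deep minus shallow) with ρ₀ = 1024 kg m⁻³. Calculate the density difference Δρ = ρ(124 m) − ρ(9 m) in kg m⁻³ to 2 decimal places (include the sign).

ΔT = -1.9 K, ΔS = +0.09 psu (deep − shallow).
Δρ/ρ₀ = −(1 × 10⁻⁴)(-1.9) + (7.9 × 10⁻⁴)(+0.09) = 2.611 × 10⁻⁴.
Δρ = 1024 × (2.611 × 10⁻⁴) = +0.27 kg m⁻³.
Positive Δρ: denser below, stable.

+0.27 kg m⁻³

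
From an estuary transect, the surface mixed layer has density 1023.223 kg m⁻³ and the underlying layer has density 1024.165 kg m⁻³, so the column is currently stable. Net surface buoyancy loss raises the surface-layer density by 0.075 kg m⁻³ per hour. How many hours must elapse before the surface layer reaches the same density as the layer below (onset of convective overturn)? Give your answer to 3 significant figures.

Density deficit of the surface layer: 1024.165 − 1023.223 = 0.942 kg m⁻³.
Required change = 0.942 / 0.075 = 12.6 hours.

12.6 hours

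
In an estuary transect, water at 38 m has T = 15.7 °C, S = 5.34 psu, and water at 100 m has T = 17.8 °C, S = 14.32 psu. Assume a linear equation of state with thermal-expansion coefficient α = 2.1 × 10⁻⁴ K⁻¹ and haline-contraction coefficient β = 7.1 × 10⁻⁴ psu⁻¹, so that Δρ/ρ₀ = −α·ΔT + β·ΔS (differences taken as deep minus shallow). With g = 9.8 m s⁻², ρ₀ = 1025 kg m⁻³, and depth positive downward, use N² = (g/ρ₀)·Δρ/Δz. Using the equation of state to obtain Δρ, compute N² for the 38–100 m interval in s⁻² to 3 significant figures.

ΔT = +2.1 K, ΔS = +8.98 psu (deep − shallow).
Δρ/ρ₀ = −αΔT + βΔS = -4.41 × 10⁻⁴ + 6.3758 × 10⁻³ = 5.9348 × 10⁻³, so Δρ ≈ 6.083 kg m⁻³.
N² = (g/ρ₀)·Δρ/Δz = g·(Δρ/ρ₀)/Δz = 9.8 × 5.9348 × 10⁻³ / 62 = 9.3808 × 10⁻⁴ s⁻² ≈ 9.38 × 10⁻⁴ s⁻².

9.38 × 10⁻⁴ s⁻²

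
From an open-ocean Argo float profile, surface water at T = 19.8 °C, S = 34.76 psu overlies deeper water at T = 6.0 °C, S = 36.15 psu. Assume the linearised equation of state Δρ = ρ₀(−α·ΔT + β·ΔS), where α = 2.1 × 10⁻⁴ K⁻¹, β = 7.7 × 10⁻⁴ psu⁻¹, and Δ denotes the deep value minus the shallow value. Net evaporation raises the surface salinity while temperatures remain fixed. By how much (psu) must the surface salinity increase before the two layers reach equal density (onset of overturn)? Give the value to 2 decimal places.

Neutral buoyancy requires −α(T_deep − T_surf) + β(S_deep − S_surf′) = 0.
S_surf′ = S_deep − (α/β)·ΔT = 36.15 − (2.1 × 10⁻⁴/7.7 × 10⁻⁴)·(-13.8) = 39.9136 psu.
Increase required: 39.9136 − 34.76 = 5.1536 psu.

5.15 psu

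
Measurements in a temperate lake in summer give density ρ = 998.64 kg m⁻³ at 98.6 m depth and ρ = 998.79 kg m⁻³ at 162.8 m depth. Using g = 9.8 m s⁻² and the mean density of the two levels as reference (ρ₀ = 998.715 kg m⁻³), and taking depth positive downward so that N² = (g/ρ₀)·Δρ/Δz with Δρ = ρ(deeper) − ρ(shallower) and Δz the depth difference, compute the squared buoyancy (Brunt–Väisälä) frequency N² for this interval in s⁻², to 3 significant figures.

Δρ = 998.79 − 998.64 = 0.15 kg m⁻³ over Δz = 162.8 − 98.6 = 64.2 m.
N² = (9.8/998.715) × (0.15/64.2) = 2.2927 × 10⁻⁵ s⁻² ≈ 2.29 × 10⁻⁵ s⁻².

2.29 × 10⁻⁵ s⁻²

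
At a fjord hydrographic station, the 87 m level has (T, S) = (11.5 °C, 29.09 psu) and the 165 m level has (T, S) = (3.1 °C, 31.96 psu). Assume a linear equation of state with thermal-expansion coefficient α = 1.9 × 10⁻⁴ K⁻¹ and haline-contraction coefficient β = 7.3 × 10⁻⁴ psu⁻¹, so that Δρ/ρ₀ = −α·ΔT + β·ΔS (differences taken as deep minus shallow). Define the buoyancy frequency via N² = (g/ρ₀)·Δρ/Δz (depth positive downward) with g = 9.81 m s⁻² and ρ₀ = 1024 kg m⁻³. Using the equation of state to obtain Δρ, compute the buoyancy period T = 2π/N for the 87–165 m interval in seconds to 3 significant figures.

292 s

ΔT = -8.4 K, ΔS = +2.87 psu (deep − shallow).
Δρ/ρ₀ = −αΔT + βΔS = 1.596 × 10⁻³ + 2.0951 × 10⁻³ = 3.6911 × 10⁻³, so Δρ ≈ 3.780 kg m⁻³.
N² = (g/ρ₀)·Δρ/Δz = g·(Δρ/ρ₀)/Δz = 9.81 × 3.6911 × 10⁻³ / 78 = 4.6423 × 10⁻⁴ s⁻².
N = √(4.6423 × 10⁻⁴) = 0.021546 rad s⁻¹ → T = 2π/N = 291.62 s ≈ 292 s.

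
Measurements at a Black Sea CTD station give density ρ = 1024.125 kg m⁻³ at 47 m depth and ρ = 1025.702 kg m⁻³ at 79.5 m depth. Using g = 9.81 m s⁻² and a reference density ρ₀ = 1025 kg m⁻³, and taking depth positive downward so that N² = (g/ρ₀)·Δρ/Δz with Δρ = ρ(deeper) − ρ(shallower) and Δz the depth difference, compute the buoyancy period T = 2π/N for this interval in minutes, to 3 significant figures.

4.86 min

Δρ = 1025.702 − 1024.125 = 1.577 kg m⁻³ over Δz = 79.5 − 47 = 32.5 m.
N² = (9.81/1025) × (1.577/32.5) = 4.6440 × 10⁻⁴ s⁻².
N = √(4.6440 × 10⁻⁴) = 0.021550 rad s⁻¹, so T = 2π/N = 291.56 s = 4.8593 min ≈ 4.86 min.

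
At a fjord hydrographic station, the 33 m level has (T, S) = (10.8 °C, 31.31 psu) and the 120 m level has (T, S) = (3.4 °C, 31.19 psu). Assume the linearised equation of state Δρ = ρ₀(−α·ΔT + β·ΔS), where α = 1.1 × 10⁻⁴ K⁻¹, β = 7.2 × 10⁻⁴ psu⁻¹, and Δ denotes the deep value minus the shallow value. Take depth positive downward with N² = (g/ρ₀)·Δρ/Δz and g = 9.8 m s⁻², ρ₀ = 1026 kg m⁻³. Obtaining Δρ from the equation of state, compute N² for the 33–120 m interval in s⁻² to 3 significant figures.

ΔT = -7.4 K, ΔS = -0.12 psu (deep − shallow).
Δρ/ρ₀ = −αΔT + βΔS = 8.14 × 10⁻⁴ − 8.64 × 10⁻⁵ = 7.276 × 10⁻⁴, so Δρ ≈ 0.7465 kg m⁻³.
N² = (g/ρ₀)·Δρ/Δz = g·(Δρ/ρ₀)/Δz = 9.8 × 7.276 × 10⁻⁴ / 87 = 8.1960 × 10⁻⁵ s⁻² ≈ 8.20 × 10⁻⁵ s⁻².

8.20 × 10⁻⁵ s⁻²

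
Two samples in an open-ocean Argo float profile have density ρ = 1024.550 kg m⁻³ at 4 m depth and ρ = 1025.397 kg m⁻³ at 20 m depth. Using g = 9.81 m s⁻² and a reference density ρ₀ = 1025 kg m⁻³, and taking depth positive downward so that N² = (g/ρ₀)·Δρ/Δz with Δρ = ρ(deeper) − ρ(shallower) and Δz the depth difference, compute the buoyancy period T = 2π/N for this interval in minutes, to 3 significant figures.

Δρ = 1025.397 − 1024.550 = 0.847 kg m⁻³ over Δz = 20 − 4 = 16 m.
N² = (9.81/1025) × (0.847/16) = 5.0665 × 10⁻⁴ s⁻².
N = √(5.0665 × 10⁻⁴) = 0.022509 rad s⁻¹, so T = 2π/N = 279.14 s = 4.6523 min ≈ 4.65 min.

4.65 min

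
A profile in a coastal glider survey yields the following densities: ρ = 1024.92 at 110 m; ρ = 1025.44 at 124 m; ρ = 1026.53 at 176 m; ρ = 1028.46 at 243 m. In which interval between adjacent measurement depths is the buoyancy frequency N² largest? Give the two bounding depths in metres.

110–124 m

Compute the density gradient over each adjacent pair:
  110–124 m: Δρ/Δz = 0.52/14 = 0.037 kg m⁻⁴
  124–176 m: Δρ/Δz = 1.09/52 = 0.021 kg m⁻⁴
  176–243 m: Δρ/Δz = 1.93/67 = 0.029 kg m⁻⁴
The largest gradient is in the 110–124 m interval — the pycnocline.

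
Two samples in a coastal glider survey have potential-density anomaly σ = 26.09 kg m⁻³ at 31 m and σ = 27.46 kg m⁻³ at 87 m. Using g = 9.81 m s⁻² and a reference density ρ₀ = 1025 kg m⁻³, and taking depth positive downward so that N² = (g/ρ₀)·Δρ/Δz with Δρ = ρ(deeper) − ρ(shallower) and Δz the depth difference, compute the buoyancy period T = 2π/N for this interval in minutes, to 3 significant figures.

Δρ = 1027.46 − 1026.09 = 1.37 kg m⁻³ over Δz = 87 − 31 = 56 m.
N² = (9.81/1025) × (1.37/56) = 2.3414 × 10⁻⁴ s⁻².
N = √(2.3414 × 10⁻⁴) = 0.015302 rad s⁻¹, so T = 2π/N = 410.61 s = 6.8435 min ≈ 6.84 min.
Since Δρ > 0 the layer is stably stratified.

6.84 min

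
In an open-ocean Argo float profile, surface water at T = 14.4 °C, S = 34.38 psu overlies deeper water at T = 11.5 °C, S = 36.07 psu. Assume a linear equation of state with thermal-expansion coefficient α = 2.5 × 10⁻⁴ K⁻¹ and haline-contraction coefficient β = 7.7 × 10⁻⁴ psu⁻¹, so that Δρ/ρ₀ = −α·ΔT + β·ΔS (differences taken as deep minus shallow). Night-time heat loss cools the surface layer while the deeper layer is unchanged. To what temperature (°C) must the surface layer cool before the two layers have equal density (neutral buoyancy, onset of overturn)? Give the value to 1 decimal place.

6.3 °C

Neutral buoyancy requires Δρ = 0, i.e. −α(T_deep − T_surf′) + β(S_deep − S_surf) = 0.
T_surf′ = T_deep − (β/α)·ΔS = 11.5 − (7.7 × 10⁻⁴/2.5 × 10⁻⁴)·(+1.69) = 6.295 °C.
Cooling required: 14.4 − (6.295) = 8.105 °C.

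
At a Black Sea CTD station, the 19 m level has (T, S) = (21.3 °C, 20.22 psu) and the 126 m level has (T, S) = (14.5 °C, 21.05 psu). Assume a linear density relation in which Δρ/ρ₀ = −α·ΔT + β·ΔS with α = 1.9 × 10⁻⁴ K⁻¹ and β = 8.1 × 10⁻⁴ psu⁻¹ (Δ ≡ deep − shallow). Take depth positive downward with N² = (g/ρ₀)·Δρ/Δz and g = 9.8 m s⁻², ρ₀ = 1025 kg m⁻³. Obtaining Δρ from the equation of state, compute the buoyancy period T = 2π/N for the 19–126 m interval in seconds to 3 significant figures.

ΔT = -6.8 K, ΔS = +0.83 psu (deep − shallow).
Δρ/ρ₀ = −αΔT + βΔS = 1.292 × 10⁻³ + 6.723 × 10⁻⁴ = 1.9643 × 10⁻³, so Δρ ≈ 2.013 kg m⁻³.
N² = (g/ρ₀)·Δρ/Δz = g·(Δρ/ρ₀)/Δz = 9.8 × 1.9643 × 10⁻³ / 107 = 1.7991 × 10⁻⁴ s⁻².
N = √(1.7991 × 10⁻⁴) = 0.013413 rad s⁻¹ → T = 2π/N = 468.44 s ≈ 468 s.

468 s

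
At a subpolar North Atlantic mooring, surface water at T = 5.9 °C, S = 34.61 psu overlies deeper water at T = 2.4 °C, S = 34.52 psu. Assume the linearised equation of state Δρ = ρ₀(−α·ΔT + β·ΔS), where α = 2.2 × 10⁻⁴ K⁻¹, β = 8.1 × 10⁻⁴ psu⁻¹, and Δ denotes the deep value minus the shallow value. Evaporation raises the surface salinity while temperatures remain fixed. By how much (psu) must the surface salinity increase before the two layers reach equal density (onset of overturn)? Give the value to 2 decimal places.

Neutral buoyancy requires −α(T_deep − T_surf) + β(S_deep − S_surf′) = 0.
S_surf′ = S_deep − (α/β)·ΔT = 34.52 − (2.2 × 10⁻⁴/8.1 × 10⁻⁴)·(-3.5) = 35.4706 psu.
Increase required: 35.4706 − 34.61 = 0.8606 psu.

0.86 psu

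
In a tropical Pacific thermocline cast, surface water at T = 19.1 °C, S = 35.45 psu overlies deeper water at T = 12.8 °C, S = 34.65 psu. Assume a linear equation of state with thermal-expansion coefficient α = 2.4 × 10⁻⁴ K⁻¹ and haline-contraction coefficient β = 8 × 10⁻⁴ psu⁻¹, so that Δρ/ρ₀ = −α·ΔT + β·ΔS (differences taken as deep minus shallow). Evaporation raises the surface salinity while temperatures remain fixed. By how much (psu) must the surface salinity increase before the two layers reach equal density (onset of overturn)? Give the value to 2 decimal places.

1.09 psu

Neutral buoyancy requires −α(T_deep − T_surf) + β(S_deep − S_surf′) = 0.
S_surf′ = S_deep − (α/β)·ΔT = 34.65 − (2.4 × 10⁻⁴/8 × 10⁻⁴)·(-6.3) = 36.5400 psu.
Increase required: 36.5400 − 35.45 = 1.0900 psu.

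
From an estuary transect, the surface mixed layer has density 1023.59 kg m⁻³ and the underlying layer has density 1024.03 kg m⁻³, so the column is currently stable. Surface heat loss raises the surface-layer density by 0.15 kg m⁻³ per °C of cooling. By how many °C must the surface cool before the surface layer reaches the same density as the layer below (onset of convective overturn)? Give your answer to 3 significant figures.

2.93 °C

Density deficit of the surface layer: 1024.03 − 1023.59 = 0.44 kg m⁻³.
Required change = 0.44 / 0.15 = 2.93 °C.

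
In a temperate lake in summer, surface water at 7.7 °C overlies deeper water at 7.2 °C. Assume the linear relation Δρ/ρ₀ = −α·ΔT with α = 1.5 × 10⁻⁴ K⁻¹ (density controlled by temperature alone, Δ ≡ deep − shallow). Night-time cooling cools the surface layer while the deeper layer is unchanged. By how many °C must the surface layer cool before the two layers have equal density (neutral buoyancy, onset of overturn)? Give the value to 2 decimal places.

With temperature the only control, equal density requires T_surf′ = T_deep.
T_surf′ = 7.2 °C.
Cooling required: 7.7 − 7.2 = 0.50 °C.

0.50 °C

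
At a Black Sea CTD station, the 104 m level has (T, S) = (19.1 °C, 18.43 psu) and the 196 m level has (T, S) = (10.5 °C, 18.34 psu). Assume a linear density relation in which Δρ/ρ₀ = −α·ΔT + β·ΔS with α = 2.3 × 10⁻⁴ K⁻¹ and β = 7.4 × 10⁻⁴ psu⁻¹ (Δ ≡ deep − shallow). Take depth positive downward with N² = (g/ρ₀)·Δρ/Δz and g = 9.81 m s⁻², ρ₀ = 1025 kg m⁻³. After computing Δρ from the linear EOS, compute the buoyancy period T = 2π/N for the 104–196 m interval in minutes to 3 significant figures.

7.34 min

ΔT = -8.6 K, ΔS = -0.09 psu (deep − shallow).
Δρ/ρ₀ = −αΔT + βΔS = 1.978 × 10⁻³ − 6.66 × 10⁻⁵ = 1.9114 × 10⁻³, so Δρ ≈ 1.959 kg m⁻³.
N² = (g/ρ₀)·Δρ/Δz = g·(Δρ/ρ₀)/Δz = 9.81 × 1.9114 × 10⁻³ / 92 = 2.0381 × 10⁻⁴ s⁻².
N = √(2.0381 × 10⁻⁴) = 0.014276 rad s⁻¹ → T = 2π/N = 440.12 s = 7.3353 min ≈ 7.34 min.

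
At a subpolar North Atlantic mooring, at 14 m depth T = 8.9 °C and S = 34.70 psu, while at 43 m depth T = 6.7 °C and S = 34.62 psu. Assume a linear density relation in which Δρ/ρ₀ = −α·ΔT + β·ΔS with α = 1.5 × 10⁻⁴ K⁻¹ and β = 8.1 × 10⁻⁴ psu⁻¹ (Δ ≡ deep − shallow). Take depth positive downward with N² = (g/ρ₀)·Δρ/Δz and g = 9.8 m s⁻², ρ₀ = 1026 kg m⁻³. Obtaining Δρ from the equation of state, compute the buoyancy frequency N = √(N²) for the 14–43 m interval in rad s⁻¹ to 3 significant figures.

9.47 × 10⁻³ rad s⁻¹

ΔT = -2.2 K, ΔS = -0.08 psu (deep − shallow).
Δρ/ρ₀ = −αΔT + βΔS = 3.30 × 10⁻⁴ − 6.48 × 10⁻⁵ = 2.652 × 10⁻⁴, so Δρ ≈ 0.2721 kg m⁻³.
N² = (g/ρ₀)·Δρ/Δz = g·(Δρ/ρ₀)/Δz = 9.8 × 2.652 × 10⁻⁴ / 29 = 8.9619 × 10⁻⁵ s⁻².
N = √(8.9619 × 10⁻⁵) = 9.4667 × 10⁻³ rad s⁻¹ ≈ 9.47 × 10⁻³ rad s⁻¹.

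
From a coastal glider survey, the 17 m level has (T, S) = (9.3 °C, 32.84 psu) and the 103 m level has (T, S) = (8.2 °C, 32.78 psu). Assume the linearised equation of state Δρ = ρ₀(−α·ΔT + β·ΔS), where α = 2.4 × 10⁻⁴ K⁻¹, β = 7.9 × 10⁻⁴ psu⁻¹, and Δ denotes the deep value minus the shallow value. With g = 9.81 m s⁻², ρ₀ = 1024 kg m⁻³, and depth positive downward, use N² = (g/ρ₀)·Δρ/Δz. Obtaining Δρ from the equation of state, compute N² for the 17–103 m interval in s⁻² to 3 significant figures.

2.47 × 10⁻⁵ s⁻²

ΔT = -1.1 K, ΔS = -0.06 psu (deep − shallow).
Δρ/ρ₀ = −αΔT + βΔS = 2.64 × 10⁻⁴ − 4.74 × 10⁻⁵ = 2.166 × 10⁻⁴, so Δρ ≈ 0.2218 kg m⁻³.
N² = (g/ρ₀)·Δρ/Δz = g·(Δρ/ρ₀)/Δz = 9.81 × 2.166 × 10⁻⁴ / 86 = 2.4708 × 10⁻⁵ s⁻² ≈ 2.47 × 10⁻⁵ s⁻².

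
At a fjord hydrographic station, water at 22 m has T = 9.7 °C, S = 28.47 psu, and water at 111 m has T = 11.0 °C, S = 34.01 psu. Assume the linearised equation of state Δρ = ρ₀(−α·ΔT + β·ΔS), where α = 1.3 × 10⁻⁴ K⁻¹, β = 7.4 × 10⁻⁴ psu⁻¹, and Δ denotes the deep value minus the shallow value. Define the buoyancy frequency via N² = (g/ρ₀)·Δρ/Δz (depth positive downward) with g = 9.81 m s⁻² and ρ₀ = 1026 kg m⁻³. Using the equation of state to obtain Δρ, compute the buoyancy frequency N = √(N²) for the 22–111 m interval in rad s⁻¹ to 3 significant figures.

0.0208 rad s⁻¹

ΔT = +1.3 K, ΔS = +5.54 psu (deep − shallow).
Δρ/ρ₀ = −αΔT + βΔS = -1.69 × 10⁻⁴ + 4.0996 × 10⁻³ = 3.9306 × 10⁻³, so Δρ ≈ 4.033 kg m⁻³.
N² = (g/ρ₀)·Δρ/Δz = g·(Δρ/ρ₀)/Δz = 9.81 × 3.9306 × 10⁻³ / 89 = 4.3325 × 10⁻⁴ s⁻².
N = √(4.3325 × 10⁻⁴) = 0.020815 rad s⁻¹ ≈ 0.0208 rad s⁻¹.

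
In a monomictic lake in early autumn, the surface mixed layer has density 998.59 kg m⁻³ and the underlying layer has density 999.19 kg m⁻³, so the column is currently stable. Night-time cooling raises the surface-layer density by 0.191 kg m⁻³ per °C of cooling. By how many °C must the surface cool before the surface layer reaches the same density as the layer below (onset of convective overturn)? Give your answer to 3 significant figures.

3.14 °C

Density deficit of the surface layer: 999.19 − 998.59 = 0.6 kg m⁻³.
Required change = 0.6 / 0.191 = 3.14 °C.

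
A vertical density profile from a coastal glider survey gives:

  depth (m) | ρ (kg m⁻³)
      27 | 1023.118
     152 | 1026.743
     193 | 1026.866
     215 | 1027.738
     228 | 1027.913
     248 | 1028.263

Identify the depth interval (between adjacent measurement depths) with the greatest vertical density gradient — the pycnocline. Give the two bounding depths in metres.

Compute the density gradient over each adjacent pair:
  27–152 m: Δρ/Δz = 3.625/125 = 0.029 kg m⁻⁴
  152–193 m: Δρ/Δz = 0.123/41 = 3.0 × 10⁻³ kg m⁻⁴
  193–215 m: Δρ/Δz = 0.872/22 = 0.040 kg m⁻⁴
  215–228 m: Δρ/Δz = 0.175/13 = 0.013 kg m⁻⁴
  228–248 m: Δρ/Δz = 0.350/20 = 0.017 kg m⁻⁴
The largest gradient is in the 193–215 m interval — the pycnocline.

193–215 m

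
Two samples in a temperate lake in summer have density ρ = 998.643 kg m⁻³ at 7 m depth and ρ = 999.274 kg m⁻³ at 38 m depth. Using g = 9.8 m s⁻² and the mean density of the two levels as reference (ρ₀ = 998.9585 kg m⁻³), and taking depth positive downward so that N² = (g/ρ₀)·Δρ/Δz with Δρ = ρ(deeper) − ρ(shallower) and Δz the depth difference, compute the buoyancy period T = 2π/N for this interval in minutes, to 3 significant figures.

7.41 min

Δρ = 999.274 − 998.643 = 0.631 kg m⁻³ over Δz = 38 − 7 = 31 m.
N² = (9.8/998.9585) × (0.631/31) = 1.9969 × 10⁻⁴ s⁻².
N = √(1.9969 × 10⁻⁴) = 0.014131 rad s⁻¹, so T = 2π/N = 444.64 s = 7.4107 min ≈ 7.41 min.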